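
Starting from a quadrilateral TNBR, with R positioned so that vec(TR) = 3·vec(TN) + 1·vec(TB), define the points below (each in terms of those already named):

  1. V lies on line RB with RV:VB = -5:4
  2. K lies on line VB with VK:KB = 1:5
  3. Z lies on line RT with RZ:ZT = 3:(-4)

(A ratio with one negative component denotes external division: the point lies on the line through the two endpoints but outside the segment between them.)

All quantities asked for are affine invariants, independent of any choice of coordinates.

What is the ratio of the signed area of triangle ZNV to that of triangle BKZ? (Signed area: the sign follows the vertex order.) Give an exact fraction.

[ZNV]:[BKZ] = 21/10

Assign T = (0, 0), N = (1, 0), B = (0, 1), R = (3, 1) — the answer is frame-independent, so this choice is without loss of generality.
1. V lies on line RB with RV:VB = -5:4 ⇒ V = (-12, 1)
2. K lies on line VB with VK:KB = 1:5 ⇒ K = (-10, 1)
3. Z lies on line RT with RZ:ZT = 3:(-4) ⇒ Z = (12, 4)
2·[ZNV] = -63, 2·[BKZ] = -30
[ZNV]:[BKZ] = -63:-30 = 21/10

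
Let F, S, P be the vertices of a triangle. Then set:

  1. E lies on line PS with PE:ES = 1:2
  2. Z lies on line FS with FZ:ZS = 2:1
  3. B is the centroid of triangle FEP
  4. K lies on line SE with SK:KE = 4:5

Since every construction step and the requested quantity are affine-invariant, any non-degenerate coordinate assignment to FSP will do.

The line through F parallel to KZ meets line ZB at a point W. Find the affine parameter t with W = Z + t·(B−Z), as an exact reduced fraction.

Choose coordinates F = (0, 0), S = (1, 0), P = (0, 1).
1. E lies on line PS with PE:ES = 1:2 ⇒ E = (1/3, 2/3)
2. Z lies on line FS with FZ:ZS = 2:1 ⇒ Z = (2/3, 0)
3. B is the centroid of triangle FEP ⇒ B = (1/9, 5/9)
4. K lies on line SE with SK:KE = 4:5 ⇒ K = (19/27, 8/27)
through F parallel to KZ: direction (-1/27, -8/27); meets ZB at W = (2/27, 16/27)
W = Z + t·(B−Z) with t = 16/15

t = 16/15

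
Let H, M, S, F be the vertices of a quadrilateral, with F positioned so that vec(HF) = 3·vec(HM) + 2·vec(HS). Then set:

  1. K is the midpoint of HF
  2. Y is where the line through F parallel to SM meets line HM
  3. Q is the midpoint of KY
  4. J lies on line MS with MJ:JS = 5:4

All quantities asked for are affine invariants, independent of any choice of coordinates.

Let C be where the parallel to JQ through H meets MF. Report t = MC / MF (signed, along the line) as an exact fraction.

Set H = (0, 0), M = (1, 0), S = (0, 1), F = (3, 2); any affine frame gives the same invariant.
1. K is the midpoint of HF ⇒ K = (3/2, 1)
2. Y is where the line through F parallel to SM meets line HM ⇒ Y = (5, 0)
3. Q is the midpoint of KY ⇒ Q = (13/4, 1/2)
4. J lies on line MS with MJ:JS = 5:4 ⇒ J = (4/9, 5/9)
through H parallel to JQ: direction (101/36, -1/18); meets MF at C = (101/103, -2/103)
C = M + t·(F−M) with t = -1/103

t = -1/103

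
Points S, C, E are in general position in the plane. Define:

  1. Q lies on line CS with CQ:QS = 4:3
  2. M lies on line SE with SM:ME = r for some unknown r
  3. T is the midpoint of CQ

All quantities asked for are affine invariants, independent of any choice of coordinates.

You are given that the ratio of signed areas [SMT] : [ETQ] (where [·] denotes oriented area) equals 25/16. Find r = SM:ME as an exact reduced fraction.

Choose coordinates S = (0, 0), C = (1, 0), E = (0, 1).
1. Q lies on line CS with CQ:QS = 4:3 ⇒ Q = (3/7, 0)
2. With SM:ME = r, write λ = r/(r+1) so M = S + λ·(E−S); M is affine-linear in λ
3. T is the midpoint of CQ ⇒ T = (5/7, 0)
Every point depending on M is an affine combination of M and λ-independent points, so each such coordinate is linear in λ; the λ² term in each signed area is a multiple of (E−S)×(E−S) = 0, so 2·[SMT] and 2·[ETQ] are each linear in λ. Evaluating at λ=0 and λ=1:
  2·[SMT] = -5/7·λ,   2·[ETQ] = -2/7
So [SMT]:[ETQ] = (-5/7·λ) / (-2/7). Setting this equal to 25/16:
  -5/7·λ = 25/16·(-2/7)  ⇒  λ = 5/8
Then r = λ/(1−λ) = (5/8)/(3/8) = 5/3. Check: with r = 5/3, M = (0, 5/8) and [SMT]:[ETQ] = 25/16 as required.

r = 5/3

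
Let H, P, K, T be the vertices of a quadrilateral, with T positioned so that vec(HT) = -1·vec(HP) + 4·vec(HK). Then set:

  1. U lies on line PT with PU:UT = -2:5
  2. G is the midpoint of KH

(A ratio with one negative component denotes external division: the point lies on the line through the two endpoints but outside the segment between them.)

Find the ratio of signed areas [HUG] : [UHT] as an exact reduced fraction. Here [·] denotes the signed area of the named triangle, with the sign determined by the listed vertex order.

Work in coordinates with H = (0, 0), P = (1, 0), K = (0, 1), T = (-1, 4).
1. U lies on line PT with PU:UT = -2:5 ⇒ U = (7/3, -8/3)
2. G is the midpoint of KH ⇒ G = (0, 1/2)
2·[HUG] = 7/6, 2·[UHT] = -20/3
[HUG]:[UHT] = 7/6:-20/3 = -7/40

[HUG]:[UHT] = -7/40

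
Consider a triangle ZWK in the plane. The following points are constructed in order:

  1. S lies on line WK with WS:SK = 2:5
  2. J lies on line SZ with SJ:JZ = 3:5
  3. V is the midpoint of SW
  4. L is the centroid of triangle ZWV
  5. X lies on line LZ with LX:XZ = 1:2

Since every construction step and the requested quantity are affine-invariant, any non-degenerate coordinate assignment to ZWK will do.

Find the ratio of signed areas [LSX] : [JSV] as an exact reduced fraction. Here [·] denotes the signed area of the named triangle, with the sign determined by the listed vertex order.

Work in coordinates with Z = (0, 0), W = (1, 0), K = (0, 1).
1. S lies on line WK with WS:SK = 2:5 ⇒ S = (5/7, 2/7)
2. J lies on line SZ with SJ:JZ = 3:5 ⇒ J = (25/56, 5/28)
3. V is the midpoint of SW ⇒ V = (6/7, 1/7)
4. L is the centroid of triangle ZWV ⇒ L = (13/21, 1/21)
5. X lies on line LZ with LX:XZ = 1:2 ⇒ X = (26/63, 2/63)
2·[LSX] = 1/21, 2·[JSV] = -3/56
[LSX]:[JSV] = 1/21:-3/56 = -8/9

[LSX]:[JSV] = -8/9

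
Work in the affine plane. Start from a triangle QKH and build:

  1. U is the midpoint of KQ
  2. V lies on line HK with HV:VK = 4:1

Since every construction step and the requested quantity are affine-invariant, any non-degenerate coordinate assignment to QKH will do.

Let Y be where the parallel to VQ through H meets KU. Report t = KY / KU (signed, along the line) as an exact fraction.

t = 10

Work in coordinates with Q = (0, 0), K = (1, 0), H = (0, 1).
1. U is the midpoint of KQ ⇒ U = (1/2, 0)
2. V lies on line HK with HV:VK = 4:1 ⇒ V = (4/5, 1/5)
through H parallel to VQ: direction (-4/5, -1/5); meets KU at Y = (-4, 0)
Y = K + t·(U−K) with t = 10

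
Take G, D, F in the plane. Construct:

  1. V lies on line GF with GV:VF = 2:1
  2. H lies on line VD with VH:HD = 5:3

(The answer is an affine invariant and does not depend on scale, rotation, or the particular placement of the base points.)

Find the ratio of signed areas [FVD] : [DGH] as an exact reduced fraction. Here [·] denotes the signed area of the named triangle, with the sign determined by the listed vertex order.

Assign G = (0, 0), D = (1, 0), F = (0, 1) — the answer is frame-independent, so this choice is without loss of generality.
1. V lies on line GF with GV:VF = 2:1 ⇒ V = (0, 2/3)
2. H lies on line VD with VH:HD = 5:3 ⇒ H = (5/8, 1/4)
2·[FVD] = 1/3, 2·[DGH] = -1/4
[FVD]:[DGH] = 1/3:-1/4 = -4/3

[FVD]:[DGH] = -4/3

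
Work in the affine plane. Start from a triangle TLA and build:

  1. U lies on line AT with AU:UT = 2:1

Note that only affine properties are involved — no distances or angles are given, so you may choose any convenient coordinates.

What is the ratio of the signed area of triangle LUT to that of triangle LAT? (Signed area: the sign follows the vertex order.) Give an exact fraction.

[LUT]:[LAT] = 1/3

Assign T = (0, 0), L = (1, 0), A = (0, 1) — the answer is frame-independent, so this choice is without loss of generality.
1. U lies on line AT with AU:UT = 2:1 ⇒ U = (0, 1/3)
2·[LUT] = 1/3, 2·[LAT] = 1
[LUT]:[LAT] = 1/3:1 = 1/3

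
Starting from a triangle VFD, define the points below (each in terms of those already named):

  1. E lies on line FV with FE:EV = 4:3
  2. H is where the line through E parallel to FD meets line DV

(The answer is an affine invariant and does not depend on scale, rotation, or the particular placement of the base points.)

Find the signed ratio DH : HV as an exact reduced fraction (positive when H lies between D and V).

DH:HV = 4/3

Set V = (0, 0), F = (1, 0), D = (0, 1); any affine frame gives the same invariant.
1. E lies on line FV with FE:EV = 4:3 ⇒ E = (3/7, 0)
2. H is where the line through E parallel to FD meets line DV ⇒ H = (0, 3/7)
H = D + t·(V−D) with t = 4/7, so DH:HV = t:(1−t) = 4/7:3/7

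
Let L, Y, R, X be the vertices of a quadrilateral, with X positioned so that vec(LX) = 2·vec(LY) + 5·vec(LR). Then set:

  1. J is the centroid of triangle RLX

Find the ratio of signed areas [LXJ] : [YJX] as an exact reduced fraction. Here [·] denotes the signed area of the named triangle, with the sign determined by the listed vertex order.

Work in coordinates with L = (0, 0), Y = (1, 0), R = (0, 1), X = (2, 5).
1. J is the centroid of triangle RLX ⇒ J = (2/3, 2)
2·[LXJ] = 2/3, 2·[YJX] = -11/3
[LXJ]:[YJX] = 2/3:-11/3 = -2/11

[LXJ]:[YJX] = -2/11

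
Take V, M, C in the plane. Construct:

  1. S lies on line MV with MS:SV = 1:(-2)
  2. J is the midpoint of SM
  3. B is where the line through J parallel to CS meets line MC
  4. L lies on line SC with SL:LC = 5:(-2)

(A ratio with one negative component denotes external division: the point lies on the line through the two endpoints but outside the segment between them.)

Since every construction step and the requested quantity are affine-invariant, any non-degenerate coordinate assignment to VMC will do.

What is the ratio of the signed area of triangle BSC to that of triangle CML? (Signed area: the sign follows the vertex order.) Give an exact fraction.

[BSC]:[CML] = -3/4

Set V = (0, 0), M = (1, 0), C = (0, 1); any affine frame gives the same invariant.
1. S lies on line MV with MS:SV = 1:(-2) ⇒ S = (2, 0)
2. J is the midpoint of SM ⇒ J = (3/2, 0)
3. B is where the line through J parallel to CS meets line MC ⇒ B = (1/2, 1/2)
4. L lies on line SC with SL:LC = 5:(-2) ⇒ L = (-4/3, 5/3)
2·[BSC] = 1/2, 2·[CML] = -2/3
[BSC]:[CML] = 1/2:-2/3 = -3/4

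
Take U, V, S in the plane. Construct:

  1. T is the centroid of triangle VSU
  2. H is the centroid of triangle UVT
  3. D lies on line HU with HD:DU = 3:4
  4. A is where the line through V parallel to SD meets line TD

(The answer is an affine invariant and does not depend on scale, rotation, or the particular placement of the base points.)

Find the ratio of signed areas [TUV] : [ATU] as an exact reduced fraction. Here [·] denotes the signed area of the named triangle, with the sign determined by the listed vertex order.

[TUV]:[ATU] = -189/136

Set U = (0, 0), V = (1, 0), S = (0, 1); any affine frame gives the same invariant.
1. T is the centroid of triangle VSU ⇒ T = (1/3, 1/3)
2. H is the centroid of triangle UVT ⇒ H = (4/9, 1/9)
3. D lies on line HU with HD:DU = 3:4 ⇒ D = (16/63, 4/63)
4. A is where the line through V parallel to SD meets line TD ⇒ A = (359/567, 767/567)
2·[TUV] = 1/3, 2·[ATU] = -136/567
[TUV]:[ATU] = 1/3:-136/567 = -189/136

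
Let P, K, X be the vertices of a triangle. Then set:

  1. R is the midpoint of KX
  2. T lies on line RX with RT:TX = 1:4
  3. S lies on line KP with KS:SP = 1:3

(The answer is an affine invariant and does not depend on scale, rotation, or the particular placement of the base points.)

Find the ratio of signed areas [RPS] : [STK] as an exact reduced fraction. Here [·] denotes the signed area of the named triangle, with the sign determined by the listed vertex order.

[RPS]:[STK] = -5/2

Set P = (0, 0), K = (1, 0), X = (0, 1); any affine frame gives the same invariant.
1. R is the midpoint of KX ⇒ R = (1/2, 1/2)
2. T lies on line RX with RT:TX = 1:4 ⇒ T = (2/5, 3/5)
3. S lies on line KP with KS:SP = 1:3 ⇒ S = (3/4, 0)
2·[RPS] = 3/8, 2·[STK] = -3/20
[RPS]:[STK] = 3/8:-3/20 = -5/2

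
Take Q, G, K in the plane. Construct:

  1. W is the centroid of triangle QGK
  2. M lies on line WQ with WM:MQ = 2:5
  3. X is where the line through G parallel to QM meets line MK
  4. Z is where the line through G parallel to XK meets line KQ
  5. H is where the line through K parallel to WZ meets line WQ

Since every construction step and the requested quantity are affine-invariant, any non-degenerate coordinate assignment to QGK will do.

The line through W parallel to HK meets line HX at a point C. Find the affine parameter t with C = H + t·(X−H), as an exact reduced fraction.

t = 77/90

Set Q = (0, 0), G = (1, 0), K = (0, 1); any affine frame gives the same invariant.
1. W is the centroid of triangle QGK ⇒ W = (1/3, 1/3)
2. M lies on line WQ with WM:MQ = 2:5 ⇒ M = (5/21, 5/21)
3. X is where the line through G parallel to QM meets line MK ⇒ X = (10/21, -11/21)
4. Z is where the line through G parallel to XK meets line KQ ⇒ Z = (0, 16/5)
5. H is where the line through K parallel to WZ meets line WQ ⇒ H = (5/48, 5/48)
through W parallel to HK: direction (-5/48, 43/48); meets HX at C = (365/864, -1871/4320)
C = H + t·(X−H) with t = 77/90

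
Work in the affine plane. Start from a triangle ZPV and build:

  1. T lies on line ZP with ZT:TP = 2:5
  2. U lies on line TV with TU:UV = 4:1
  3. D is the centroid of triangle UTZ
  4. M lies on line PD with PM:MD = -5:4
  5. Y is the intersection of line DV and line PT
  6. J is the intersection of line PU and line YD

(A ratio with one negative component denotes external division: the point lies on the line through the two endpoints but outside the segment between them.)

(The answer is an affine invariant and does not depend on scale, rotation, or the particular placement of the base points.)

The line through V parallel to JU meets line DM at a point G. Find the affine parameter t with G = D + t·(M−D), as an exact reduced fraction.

t = -21/64

Choose coordinates Z = (0, 0), P = (1, 0), V = (0, 1).
1. T lies on line ZP with ZT:TP = 2:5 ⇒ T = (2/7, 0)
2. U lies on line TV with TU:UV = 4:1 ⇒ U = (2/35, 4/5)
3. D is the centroid of triangle UTZ ⇒ D = (4/35, 4/15)
4. M lies on line PD with PM:MD = -5:4 ⇒ M = (-24/7, 4/3)
5. Y is the intersection of line DV and line PT ⇒ Y = (12/77, 0)
6. J is the intersection of line PU and line YD ⇒ J = (4/147, 52/63)
through V parallel to JU: direction (22/735, -8/315); meets DM at G = (143/112, -1/12)
G = D + t·(M−D) with t = -21/64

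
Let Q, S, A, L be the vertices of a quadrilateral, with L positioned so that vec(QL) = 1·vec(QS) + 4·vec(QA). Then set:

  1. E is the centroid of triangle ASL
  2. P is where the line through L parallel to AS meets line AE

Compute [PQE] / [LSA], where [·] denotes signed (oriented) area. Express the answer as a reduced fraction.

[PQE]:[LSA] = 1/3

Choose coordinates Q = (0, 0), S = (1, 0), A = (0, 1), L = (1, 4).
1. E is the centroid of triangle ASL ⇒ E = (2/3, 5/3)
2. P is where the line through L parallel to AS meets line AE ⇒ P = (2, 3)
2·[PQE] = -4/3, 2·[LSA] = -4
[PQE]:[LSA] = -4/3:-4 = 1/3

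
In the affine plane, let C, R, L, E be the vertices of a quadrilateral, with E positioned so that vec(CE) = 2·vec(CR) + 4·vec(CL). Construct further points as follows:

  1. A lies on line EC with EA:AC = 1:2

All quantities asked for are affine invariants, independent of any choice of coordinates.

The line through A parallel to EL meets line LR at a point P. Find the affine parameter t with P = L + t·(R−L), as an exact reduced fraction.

t = 2/15

Set C = (0, 0), R = (1, 0), L = (0, 1), E = (2, 4); any affine frame gives the same invariant.
1. A lies on line EC with EA:AC = 1:2 ⇒ A = (4/3, 8/3)
through A parallel to EL: direction (-2, -3); meets LR at P = (2/15, 13/15)
P = L + t·(R−L) with t = 2/15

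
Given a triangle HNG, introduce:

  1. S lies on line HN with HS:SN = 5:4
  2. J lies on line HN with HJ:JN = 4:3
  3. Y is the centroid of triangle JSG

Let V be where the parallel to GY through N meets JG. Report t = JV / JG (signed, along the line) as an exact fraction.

t = -54

Choose coordinates H = (0, 0), N = (1, 0), G = (0, 1).
1. S lies on line HN with HS:SN = 5:4 ⇒ S = (5/9, 0)
2. J lies on line HN with HJ:JN = 4:3 ⇒ J = (4/7, 0)
3. Y is the centroid of triangle JSG ⇒ Y = (71/189, 1/3)
through N parallel to GY: direction (71/189, -2/3); meets JG at V = (220/7, -54)
V = J + t·(G−J) with t = -54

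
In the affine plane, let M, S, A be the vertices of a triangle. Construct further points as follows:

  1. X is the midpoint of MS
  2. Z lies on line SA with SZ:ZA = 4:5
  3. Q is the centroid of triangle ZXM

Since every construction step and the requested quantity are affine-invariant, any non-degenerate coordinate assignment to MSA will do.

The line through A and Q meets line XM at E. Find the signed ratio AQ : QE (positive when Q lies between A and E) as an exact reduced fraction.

AQ:QE = 23/4

Choose coordinates M = (0, 0), S = (1, 0), A = (0, 1).
1. X is the midpoint of MS ⇒ X = (1/2, 0)
2. Z lies on line SA with SZ:ZA = 4:5 ⇒ Z = (5/9, 4/9)
3. Q is the centroid of triangle ZXM ⇒ Q = (19/54, 4/27)
line AQ meets XM at E = (19/46, 0)
Q = A + t·(E−A) with t = 23/27, so AQ:QE = 23/27:4/27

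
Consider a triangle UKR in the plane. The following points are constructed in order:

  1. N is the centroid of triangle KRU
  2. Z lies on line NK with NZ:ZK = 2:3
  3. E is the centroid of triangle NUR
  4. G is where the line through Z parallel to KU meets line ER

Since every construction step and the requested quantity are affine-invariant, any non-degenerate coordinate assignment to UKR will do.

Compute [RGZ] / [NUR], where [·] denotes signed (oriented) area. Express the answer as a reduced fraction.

Assign U = (0, 0), K = (1, 0), R = (0, 1) — the answer is frame-independent, so this choice is without loss of generality.
1. N is the centroid of triangle KRU ⇒ N = (1/3, 1/3)
2. Z lies on line NK with NZ:ZK = 2:3 ⇒ Z = (3/5, 1/5)
3. E is the centroid of triangle NUR ⇒ E = (1/9, 4/9)
4. G is where the line through Z parallel to KU meets line ER ⇒ G = (4/25, 1/5)
2·[RGZ] = 44/125, 2·[NUR] = -1/3
[RGZ]:[NUR] = 44/125:-1/3 = -132/125

[RGZ]:[NUR] = -132/125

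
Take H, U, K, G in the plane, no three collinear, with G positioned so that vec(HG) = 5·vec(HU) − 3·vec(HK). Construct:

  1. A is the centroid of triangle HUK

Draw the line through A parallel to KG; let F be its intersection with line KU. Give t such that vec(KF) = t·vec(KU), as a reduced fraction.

t = 2

Set H = (0, 0), U = (1, 0), K = (0, 1), G = (5, -3); any affine frame gives the same invariant.
1. A is the centroid of triangle HUK ⇒ A = (1/3, 1/3)
through A parallel to KG: direction (5, -4); meets KU at F = (2, -1)
F = K + t·(U−K) with t = 2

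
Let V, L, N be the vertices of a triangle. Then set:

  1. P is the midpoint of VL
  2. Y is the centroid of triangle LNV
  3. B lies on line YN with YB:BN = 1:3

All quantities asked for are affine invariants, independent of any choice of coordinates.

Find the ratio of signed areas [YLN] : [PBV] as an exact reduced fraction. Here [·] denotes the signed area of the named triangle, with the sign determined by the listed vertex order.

Set V = (0, 0), L = (1, 0), N = (0, 1); any affine frame gives the same invariant.
1. P is the midpoint of VL ⇒ P = (1/2, 0)
2. Y is the centroid of triangle LNV ⇒ Y = (1/3, 1/3)
3. B lies on line YN with YB:BN = 1:3 ⇒ B = (1/4, 1/2)
2·[YLN] = 1/3, 2·[PBV] = 1/4
[YLN]:[PBV] = 1/3:1/4 = 4/3

[YLN]:[PBV] = 4/3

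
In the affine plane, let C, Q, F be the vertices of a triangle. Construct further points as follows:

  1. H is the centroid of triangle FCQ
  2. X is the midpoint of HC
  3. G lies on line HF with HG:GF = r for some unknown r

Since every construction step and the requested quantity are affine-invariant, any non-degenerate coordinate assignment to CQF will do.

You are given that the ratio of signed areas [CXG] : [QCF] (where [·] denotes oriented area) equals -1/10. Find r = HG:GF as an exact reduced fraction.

r = 3/2

Set C = (0, 0), Q = (1, 0), F = (0, 1); any affine frame gives the same invariant.
1. H is the centroid of triangle FCQ ⇒ H = (1/3, 1/3)
2. X is the midpoint of HC ⇒ X = (1/6, 1/6)
3. With HG:GF = r, write λ = r/(r+1) so G = H + λ·(F−H); G is affine-linear in λ
Every point depending on G is an affine combination of G and λ-independent points, so each such coordinate is linear in λ; the λ² term in each signed area is a multiple of (F−H)×(F−H) = 0, so 2·[CXG] and 2·[QCF] are each linear in λ. Evaluating at λ=0 and λ=1:
  2·[CXG] = 1/6·λ,   2·[QCF] = -1
So [CXG]:[QCF] = (1/6·λ) / (-1). Setting this equal to -1/10:
  1/6·λ = -1/10·(-1)  ⇒  λ = 3/5
Then r = λ/(1−λ) = (3/5)/(2/5) = 3/2. Check: with r = 3/2, G = (2/15, 11/15) and [CXG]:[QCF] = -1/10 as required.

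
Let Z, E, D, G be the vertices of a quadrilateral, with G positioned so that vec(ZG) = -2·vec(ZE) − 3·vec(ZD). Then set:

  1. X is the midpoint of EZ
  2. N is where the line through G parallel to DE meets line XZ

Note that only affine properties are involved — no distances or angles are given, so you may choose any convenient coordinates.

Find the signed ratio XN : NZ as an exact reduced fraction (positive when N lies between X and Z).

Set Z = (0, 0), E = (1, 0), D = (0, 1), G = (-2, -3); any affine frame gives the same invariant.
1. X is the midpoint of EZ ⇒ X = (1/2, 0)
2. N is where the line through G parallel to DE meets line XZ ⇒ N = (-5, 0)
N = X + t·(Z−X) with t = 11, so XN:NZ = t:(1−t) = 11:-10

XN:NZ = -11/10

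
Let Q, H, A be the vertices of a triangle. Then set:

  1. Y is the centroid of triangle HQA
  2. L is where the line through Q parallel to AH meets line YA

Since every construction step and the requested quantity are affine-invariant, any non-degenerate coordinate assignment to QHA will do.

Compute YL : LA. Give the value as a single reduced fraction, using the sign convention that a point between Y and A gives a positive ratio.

Work in coordinates with Q = (0, 0), H = (1, 0), A = (0, 1).
1. Y is the centroid of triangle HQA ⇒ Y = (1/3, 1/3)
2. L is where the line through Q parallel to AH meets line YA ⇒ L = (1, -1)
L = Y + t·(A−Y) with t = -2, so YL:LA = t:(1−t) = -2:3

YL:LA = -2/3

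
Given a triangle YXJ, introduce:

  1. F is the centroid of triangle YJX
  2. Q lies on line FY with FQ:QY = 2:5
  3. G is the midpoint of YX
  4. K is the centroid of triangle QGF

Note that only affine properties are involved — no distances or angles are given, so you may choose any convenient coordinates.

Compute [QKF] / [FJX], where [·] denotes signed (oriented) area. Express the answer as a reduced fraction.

Assign Y = (0, 0), X = (1, 0), J = (0, 1) — the answer is frame-independent, so this choice is without loss of generality.
1. F is the centroid of triangle YJX ⇒ F = (1/3, 1/3)
2. Q lies on line FY with FQ:QY = 2:5 ⇒ Q = (5/21, 5/21)
3. G is the midpoint of YX ⇒ G = (1/2, 0)
4. K is the centroid of triangle QGF ⇒ K = (5/14, 4/21)
2·[QKF] = 1/63, 2·[FJX] = -1/3
[QKF]:[FJX] = 1/63:-1/3 = -1/21

[QKF]:[FJX] = -1/21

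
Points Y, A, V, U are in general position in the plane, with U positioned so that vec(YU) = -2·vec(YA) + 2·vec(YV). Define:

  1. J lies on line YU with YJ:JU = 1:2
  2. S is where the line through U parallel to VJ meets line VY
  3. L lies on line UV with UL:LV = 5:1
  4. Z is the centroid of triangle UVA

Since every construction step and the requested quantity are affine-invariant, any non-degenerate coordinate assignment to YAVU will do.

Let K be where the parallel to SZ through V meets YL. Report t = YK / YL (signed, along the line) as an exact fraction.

t = 6/19

Assign Y = (0, 0), A = (1, 0), V = (0, 1), U = (-2, 2) — the answer is frame-independent, so this choice is without loss of generality.
1. J lies on line YU with YJ:JU = 1:2 ⇒ J = (-2/3, 2/3)
2. S is where the line through U parallel to VJ meets line VY ⇒ S = (0, 3)
3. L lies on line UV with UL:LV = 5:1 ⇒ L = (-1/3, 7/6)
4. Z is the centroid of triangle UVA ⇒ Z = (-1/3, 1)
through V parallel to SZ: direction (-1/3, -2); meets YL at K = (-2/19, 7/19)
K = Y + t·(L−Y) with t = 6/19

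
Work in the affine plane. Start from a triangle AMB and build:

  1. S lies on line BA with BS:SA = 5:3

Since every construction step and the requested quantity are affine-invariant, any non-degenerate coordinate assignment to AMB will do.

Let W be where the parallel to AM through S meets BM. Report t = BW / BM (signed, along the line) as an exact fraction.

Set A = (0, 0), M = (1, 0), B = (0, 1); any affine frame gives the same invariant.
1. S lies on line BA with BS:SA = 5:3 ⇒ S = (0, 3/8)
through S parallel to AM: direction (1, 0); meets BM at W = (5/8, 3/8)
W = B + t·(M−B) with t = 5/8

t = 5/8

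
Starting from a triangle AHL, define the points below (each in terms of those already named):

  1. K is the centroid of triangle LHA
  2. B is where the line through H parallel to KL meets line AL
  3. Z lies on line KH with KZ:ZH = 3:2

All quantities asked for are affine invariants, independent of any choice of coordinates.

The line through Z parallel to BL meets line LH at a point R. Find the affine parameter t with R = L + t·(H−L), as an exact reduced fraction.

t = 11/15

Assign A = (0, 0), H = (1, 0), L = (0, 1) — the answer is frame-independent, so this choice is without loss of generality.
1. K is the centroid of triangle LHA ⇒ K = (1/3, 1/3)
2. B is where the line through H parallel to KL meets line AL ⇒ B = (0, 2)
3. Z lies on line KH with KZ:ZH = 3:2 ⇒ Z = (11/15, 2/15)
through Z parallel to BL: direction (0, -1); meets LH at R = (11/15, 4/15)
R = L + t·(H−L) with t = 11/15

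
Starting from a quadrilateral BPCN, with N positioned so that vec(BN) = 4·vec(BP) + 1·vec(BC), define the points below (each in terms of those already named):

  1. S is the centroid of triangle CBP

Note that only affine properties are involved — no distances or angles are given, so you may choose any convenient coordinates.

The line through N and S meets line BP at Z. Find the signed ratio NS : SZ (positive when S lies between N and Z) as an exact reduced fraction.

NS:SZ = 2

Assign B = (0, 0), P = (1, 0), C = (0, 1), N = (4, 1) — the answer is frame-independent, so this choice is without loss of generality.
1. S is the centroid of triangle CBP ⇒ S = (1/3, 1/3)
line NS meets BP at Z = (-3/2, 0)
S = N + t·(Z−N) with t = 2/3, so NS:SZ = 2/3:1/3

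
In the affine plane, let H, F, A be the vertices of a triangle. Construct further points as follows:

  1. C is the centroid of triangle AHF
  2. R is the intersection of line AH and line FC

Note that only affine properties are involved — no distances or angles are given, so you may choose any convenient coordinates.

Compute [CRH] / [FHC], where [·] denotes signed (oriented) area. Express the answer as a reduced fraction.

[CRH]:[FHC] = -1/2

Work in coordinates with H = (0, 0), F = (1, 0), A = (0, 1).
1. C is the centroid of triangle AHF ⇒ C = (1/3, 1/3)
2. R is the intersection of line AH and line FC ⇒ R = (0, 1/2)
2·[CRH] = 1/6, 2·[FHC] = -1/3
[CRH]:[FHC] = 1/6:-1/3 = -1/2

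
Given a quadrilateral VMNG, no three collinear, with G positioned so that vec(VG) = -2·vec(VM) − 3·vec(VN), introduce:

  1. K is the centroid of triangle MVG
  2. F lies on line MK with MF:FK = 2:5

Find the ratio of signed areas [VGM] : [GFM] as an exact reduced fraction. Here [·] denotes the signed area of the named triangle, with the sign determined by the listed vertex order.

Set V = (0, 0), M = (1, 0), N = (0, 1), G = (-2, -3); any affine frame gives the same invariant.
1. K is the centroid of triangle MVG ⇒ K = (-1/3, -1)
2. F lies on line MK with MF:FK = 2:5 ⇒ F = (13/21, -2/7)
2·[VGM] = 3, 2·[GFM] = -2/7
[VGM]:[GFM] = 3:-2/7 = -21/2

[VGM]:[GFM] = -21/2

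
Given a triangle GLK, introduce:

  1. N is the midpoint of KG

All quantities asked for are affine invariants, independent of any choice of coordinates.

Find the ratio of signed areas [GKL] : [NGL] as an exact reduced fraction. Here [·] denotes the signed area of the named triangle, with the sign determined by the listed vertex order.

Set G = (0, 0), L = (1, 0), K = (0, 1); any affine frame gives the same invariant.
1. N is the midpoint of KG ⇒ N = (0, 1/2)
2·[GKL] = -1, 2·[NGL] = 1/2
[GKL]:[NGL] = -1:1/2 = -2

[GKL]:[NGL] = -2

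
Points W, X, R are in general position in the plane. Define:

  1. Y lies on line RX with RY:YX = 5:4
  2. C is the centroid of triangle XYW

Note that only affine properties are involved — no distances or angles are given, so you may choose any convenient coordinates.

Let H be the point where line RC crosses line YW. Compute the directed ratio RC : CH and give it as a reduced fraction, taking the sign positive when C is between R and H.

RC:CH = -19/4

Assign W = (0, 0), X = (1, 0), R = (0, 1) — the answer is frame-independent, so this choice is without loss of generality.
1. Y lies on line RX with RY:YX = 5:4 ⇒ Y = (5/9, 4/9)
2. C is the centroid of triangle XYW ⇒ C = (14/27, 4/27)
line RC meets YW at H = (70/171, 56/171)
C = R + t·(H−R) with t = 19/15, so RC:CH = 19/15:-4/15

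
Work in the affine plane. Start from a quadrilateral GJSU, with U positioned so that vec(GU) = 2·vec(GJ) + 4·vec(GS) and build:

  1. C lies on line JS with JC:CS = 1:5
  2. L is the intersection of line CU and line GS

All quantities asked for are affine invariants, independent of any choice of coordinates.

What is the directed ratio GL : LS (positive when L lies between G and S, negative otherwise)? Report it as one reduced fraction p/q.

GL:LS = -18/25

Choose coordinates G = (0, 0), J = (1, 0), S = (0, 1), U = (2, 4).
1. C lies on line JS with JC:CS = 1:5 ⇒ C = (5/6, 1/6)
2. L is the intersection of line CU and line GS ⇒ L = (0, -18/7)
L = G + t·(S−G) with t = -18/7, so GL:LS = t:(1−t) = -18/7:25/7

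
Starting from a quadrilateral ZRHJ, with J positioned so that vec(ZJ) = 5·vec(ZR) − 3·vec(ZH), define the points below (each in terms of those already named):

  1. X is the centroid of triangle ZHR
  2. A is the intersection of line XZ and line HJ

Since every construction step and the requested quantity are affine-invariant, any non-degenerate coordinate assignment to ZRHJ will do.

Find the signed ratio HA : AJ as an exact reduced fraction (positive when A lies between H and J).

Work in coordinates with Z = (0, 0), R = (1, 0), H = (0, 1), J = (5, -3).
1. X is the centroid of triangle ZHR ⇒ X = (1/3, 1/3)
2. A is the intersection of line XZ and line HJ ⇒ A = (5/9, 5/9)
A = H + t·(J−H) with t = 1/9, so HA:AJ = t:(1−t) = 1/9:8/9

HA:AJ = 1/8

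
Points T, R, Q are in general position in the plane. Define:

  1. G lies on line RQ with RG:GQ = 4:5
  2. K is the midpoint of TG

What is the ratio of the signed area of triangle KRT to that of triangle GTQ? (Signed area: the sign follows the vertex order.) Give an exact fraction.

Work in coordinates with T = (0, 0), R = (1, 0), Q = (0, 1).
1. G lies on line RQ with RG:GQ = 4:5 ⇒ G = (5/9, 4/9)
2. K is the midpoint of TG ⇒ K = (5/18, 2/9)
2·[KRT] = -2/9, 2·[GTQ] = -5/9
[KRT]:[GTQ] = -2/9:-5/9 = 2/5

[KRT]:[GTQ] = 2/5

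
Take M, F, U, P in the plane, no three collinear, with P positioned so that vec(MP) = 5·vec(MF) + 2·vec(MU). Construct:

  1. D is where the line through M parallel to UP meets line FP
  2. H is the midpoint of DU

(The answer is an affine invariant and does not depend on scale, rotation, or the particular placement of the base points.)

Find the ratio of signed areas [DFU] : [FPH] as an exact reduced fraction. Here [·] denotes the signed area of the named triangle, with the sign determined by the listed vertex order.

Work in coordinates with M = (0, 0), F = (1, 0), U = (0, 1), P = (5, 2).
1. D is where the line through M parallel to UP meets line FP ⇒ D = (5/3, 1/3)
2. H is the midpoint of DU ⇒ H = (5/6, 2/3)
2·[DFU] = -1, 2·[FPH] = 3
[DFU]:[FPH] = -1:3 = -1/3

[DFU]:[FPH] = -1/3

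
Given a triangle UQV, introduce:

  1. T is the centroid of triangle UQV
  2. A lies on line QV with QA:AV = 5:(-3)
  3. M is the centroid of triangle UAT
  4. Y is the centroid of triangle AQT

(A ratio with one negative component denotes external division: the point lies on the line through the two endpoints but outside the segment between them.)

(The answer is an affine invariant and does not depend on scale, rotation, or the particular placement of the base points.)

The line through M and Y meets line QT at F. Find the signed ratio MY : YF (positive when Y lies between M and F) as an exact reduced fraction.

MY:YF = -2/5

Work in coordinates with U = (0, 0), Q = (1, 0), V = (0, 1).
1. T is the centroid of triangle UQV ⇒ T = (1/3, 1/3)
2. A lies on line QV with QA:AV = 5:(-3) ⇒ A = (-3/2, 5/2)
3. M is the centroid of triangle UAT ⇒ M = (-7/18, 17/18)
4. Y is the centroid of triangle AQT ⇒ Y = (-1/18, 17/18)
line MY meets QT at F = (-8/9, 17/18)
Y = M + t·(F−M) with t = -2/3, so MY:YF = -2/3:5/3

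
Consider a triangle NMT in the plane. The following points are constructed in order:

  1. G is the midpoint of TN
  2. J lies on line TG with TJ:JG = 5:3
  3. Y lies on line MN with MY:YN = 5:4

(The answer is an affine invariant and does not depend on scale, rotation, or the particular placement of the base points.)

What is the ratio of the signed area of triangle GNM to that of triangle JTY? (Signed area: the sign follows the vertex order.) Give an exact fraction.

Assign N = (0, 0), M = (1, 0), T = (0, 1) — the answer is frame-independent, so this choice is without loss of generality.
1. G is the midpoint of TN ⇒ G = (0, 1/2)
2. J lies on line TG with TJ:JG = 5:3 ⇒ J = (0, 11/16)
3. Y lies on line MN with MY:YN = 5:4 ⇒ Y = (4/9, 0)
2·[GNM] = 1/2, 2·[JTY] = -5/36
[GNM]:[JTY] = 1/2:-5/36 = -18/5

[GNM]:[JTY] = -18/5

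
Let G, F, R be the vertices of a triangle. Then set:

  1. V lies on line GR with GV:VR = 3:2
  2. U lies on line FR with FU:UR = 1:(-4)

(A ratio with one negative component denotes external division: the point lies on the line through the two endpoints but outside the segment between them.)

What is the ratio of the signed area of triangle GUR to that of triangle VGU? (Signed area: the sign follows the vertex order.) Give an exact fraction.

[GUR]:[VGU] = 5/3

Work in coordinates with G = (0, 0), F = (1, 0), R = (0, 1).
1. V lies on line GR with GV:VR = 3:2 ⇒ V = (0, 3/5)
2. U lies on line FR with FU:UR = 1:(-4) ⇒ U = (4/3, -1/3)
2·[GUR] = 4/3, 2·[VGU] = 4/5
[GUR]:[VGU] = 4/3:4/5 = 5/3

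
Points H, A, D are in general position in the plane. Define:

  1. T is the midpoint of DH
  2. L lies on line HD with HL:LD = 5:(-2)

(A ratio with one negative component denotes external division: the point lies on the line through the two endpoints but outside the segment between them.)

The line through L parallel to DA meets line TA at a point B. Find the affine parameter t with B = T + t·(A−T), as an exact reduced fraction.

Set H = (0, 0), A = (1, 0), D = (0, 1); any affine frame gives the same invariant.
1. T is the midpoint of DH ⇒ T = (0, 1/2)
2. L lies on line HD with HL:LD = 5:(-2) ⇒ L = (0, 5/3)
through L parallel to DA: direction (1, -1); meets TA at B = (7/3, -2/3)
B = T + t·(A−T) with t = 7/3

t = 7/3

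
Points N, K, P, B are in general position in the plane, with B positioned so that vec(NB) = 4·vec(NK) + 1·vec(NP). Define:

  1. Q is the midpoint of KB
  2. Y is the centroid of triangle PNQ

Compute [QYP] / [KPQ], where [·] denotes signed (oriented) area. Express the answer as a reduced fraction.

Set N = (0, 0), K = (1, 0), P = (0, 1), B = (4, 1); any affine frame gives the same invariant.
1. Q is the midpoint of KB ⇒ Q = (5/2, 1/2)
2. Y is the centroid of triangle PNQ ⇒ Y = (5/6, 1/2)
2·[QYP] = -5/6, 2·[KPQ] = -2
[QYP]:[KPQ] = -5/6:-2 = 5/12

[QYP]:[KPQ] = 5/12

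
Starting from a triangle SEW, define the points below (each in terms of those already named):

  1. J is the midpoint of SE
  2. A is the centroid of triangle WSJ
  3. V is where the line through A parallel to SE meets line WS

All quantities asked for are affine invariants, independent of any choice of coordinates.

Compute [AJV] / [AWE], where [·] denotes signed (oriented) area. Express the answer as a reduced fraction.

[AJV]:[AWE] = 1/9

Set S = (0, 0), E = (1, 0), W = (0, 1); any affine frame gives the same invariant.
1. J is the midpoint of SE ⇒ J = (1/2, 0)
2. A is the centroid of triangle WSJ ⇒ A = (1/6, 1/3)
3. V is where the line through A parallel to SE meets line WS ⇒ V = (0, 1/3)
2·[AJV] = -1/18, 2·[AWE] = -1/2
[AJV]:[AWE] = -1/18:-1/2 = 1/9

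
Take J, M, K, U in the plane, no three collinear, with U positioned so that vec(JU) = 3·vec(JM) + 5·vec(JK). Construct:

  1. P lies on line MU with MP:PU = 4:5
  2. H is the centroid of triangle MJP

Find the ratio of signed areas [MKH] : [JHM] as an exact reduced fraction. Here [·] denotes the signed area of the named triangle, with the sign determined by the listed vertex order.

Choose coordinates J = (0, 0), M = (1, 0), K = (0, 1), U = (3, 5).
1. P lies on line MU with MP:PU = 4:5 ⇒ P = (17/9, 20/9)
2. H is the centroid of triangle MJP ⇒ H = (26/27, 20/27)
2·[MKH] = -19/27, 2·[JHM] = -20/27
[MKH]:[JHM] = -19/27:-20/27 = 19/20

[MKH]:[JHM] = 19/20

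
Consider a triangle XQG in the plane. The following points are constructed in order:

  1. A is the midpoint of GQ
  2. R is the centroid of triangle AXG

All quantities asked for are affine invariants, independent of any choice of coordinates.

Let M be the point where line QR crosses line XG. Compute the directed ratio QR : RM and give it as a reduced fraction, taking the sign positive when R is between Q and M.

QR:RM = 5

Set X = (0, 0), Q = (1, 0), G = (0, 1); any affine frame gives the same invariant.
1. A is the midpoint of GQ ⇒ A = (1/2, 1/2)
2. R is the centroid of triangle AXG ⇒ R = (1/6, 1/2)
line QR meets XG at M = (0, 3/5)
R = Q + t·(M−Q) with t = 5/6, so QR:RM = 5/6:1/6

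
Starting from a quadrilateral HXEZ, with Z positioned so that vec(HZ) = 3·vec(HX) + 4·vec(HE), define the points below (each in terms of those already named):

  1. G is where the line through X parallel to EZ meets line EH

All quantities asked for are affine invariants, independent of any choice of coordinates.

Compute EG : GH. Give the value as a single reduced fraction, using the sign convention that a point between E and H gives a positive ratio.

EG:GH = -2

Set H = (0, 0), X = (1, 0), E = (0, 1), Z = (3, 4); any affine frame gives the same invariant.
1. G is where the line through X parallel to EZ meets line EH ⇒ G = (0, -1)
G = E + t·(H−E) with t = 2, so EG:GH = t:(1−t) = 2:-1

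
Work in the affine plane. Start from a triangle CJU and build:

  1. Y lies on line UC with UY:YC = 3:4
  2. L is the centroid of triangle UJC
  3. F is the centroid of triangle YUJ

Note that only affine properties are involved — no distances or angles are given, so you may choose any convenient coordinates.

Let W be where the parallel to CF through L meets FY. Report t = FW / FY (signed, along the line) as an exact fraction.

t = -1/3

Assign C = (0, 0), J = (1, 0), U = (0, 1) — the answer is frame-independent, so this choice is without loss of generality.
1. Y lies on line UC with UY:YC = 3:4 ⇒ Y = (0, 4/7)
2. L is the centroid of triangle UJC ⇒ L = (1/3, 1/3)
3. F is the centroid of triangle YUJ ⇒ F = (1/3, 11/21)
through L parallel to CF: direction (1/3, 11/21); meets FY at W = (4/9, 32/63)
W = F + t·(Y−F) with t = -1/3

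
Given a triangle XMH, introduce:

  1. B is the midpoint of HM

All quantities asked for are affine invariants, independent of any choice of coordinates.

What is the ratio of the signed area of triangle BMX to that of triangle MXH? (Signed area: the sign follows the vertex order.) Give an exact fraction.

[BMX]:[MXH] = 1/2

Assign X = (0, 0), M = (1, 0), H = (0, 1) — the answer is frame-independent, so this choice is without loss of generality.
1. B is the midpoint of HM ⇒ B = (1/2, 1/2)
2·[BMX] = -1/2, 2·[MXH] = -1
[BMX]:[MXH] = -1/2:-1 = 1/2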